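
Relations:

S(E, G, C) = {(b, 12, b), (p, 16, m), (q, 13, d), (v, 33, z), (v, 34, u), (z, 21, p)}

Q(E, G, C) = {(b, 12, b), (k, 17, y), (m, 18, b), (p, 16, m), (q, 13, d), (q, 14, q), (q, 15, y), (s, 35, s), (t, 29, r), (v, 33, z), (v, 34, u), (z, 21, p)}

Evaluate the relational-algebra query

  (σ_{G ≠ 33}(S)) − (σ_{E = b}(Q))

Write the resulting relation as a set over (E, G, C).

σ[G ≠ 33]: keep tuples satisfying G ≠ 33 → {(b, 12, b), (p, 16, m), (q, 13, d), (v, 34, u), (z, 21, p)}
σ[E = b]: keep tuples satisfying E = b → {(b, 12, b)}
Difference: {(b, 12, b), (p, 16, m), (q, 13, d), (v, 34, u), (z, 21, p)} with {(b, 12, b)} → {(p, 16, m), (q, 13, d), (v, 34, u), (z, 21, p)}

{(p, 16, m), (q, 13, d), (v, 34, u), (z, 21, p)}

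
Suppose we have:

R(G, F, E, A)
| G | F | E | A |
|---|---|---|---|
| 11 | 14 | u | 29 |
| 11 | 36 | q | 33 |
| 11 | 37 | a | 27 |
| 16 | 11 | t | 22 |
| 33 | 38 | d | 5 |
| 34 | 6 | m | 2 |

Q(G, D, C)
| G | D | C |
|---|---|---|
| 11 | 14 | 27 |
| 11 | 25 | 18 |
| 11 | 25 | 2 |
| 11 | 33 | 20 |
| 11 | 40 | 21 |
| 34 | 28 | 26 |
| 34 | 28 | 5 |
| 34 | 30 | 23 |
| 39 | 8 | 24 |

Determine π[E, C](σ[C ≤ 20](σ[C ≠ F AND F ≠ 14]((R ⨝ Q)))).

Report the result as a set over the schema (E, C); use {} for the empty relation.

R ⋈ Q (natural join on G): {(11, 14, u, 29, 14, 27), (11, 14, u, 29, 25, 18), (11, 14, u, 29, 25, 2), (11, 14, u, 29, 33, 20), (11, 14, u, 29, 40, 21), (11, 36, q, 33, 14, 27), (11, 36, q, 33, 25, 18), (11, 36, q, 33, 25, 2), (11, 36, q, 33, 33, 20), (11, 36, q, 33, 40, 21), (11, 37, a, 27, 14, 27), (11, 37, a, 27, 25, 18), (11, 37, a, 27, 25, 2), (11, 37, a, 27, 33, 20), (11, 37, a, 27, 40, 21), (34, 6, m, 2, 28, 26), (34, 6, m, 2, 28, 5), (34, 6, m, 2, 30, 23)}
σ[C ≠ F AND F ≠ 14]: keep tuples satisfying C ≠ F AND F ≠ 14 → {(11, 36, q, 33, 14, 27), (11, 36, q, 33, 25, 18), (11, 36, q, 33, 25, 2), (11, 36, q, 33, 33, 20), (11, 36, q, 33, 40, 21), (11, 37, a, 27, 14, 27), (11, 37, a, 27, 25, 18), (11, 37, a, 27, 25, 2), (11, 37, a, 27, 33, 20), (11, 37, a, 27, 40, 21), (34, 6, m, 2, 28, 26), (34, 6, m, 2, 28, 5), (34, 6, m, 2, 30, 23)}
σ[C ≤ 20]: keep tuples satisfying C ≤ 20 → {(11, 36, q, 33, 25, 18), (11, 36, q, 33, 25, 2), (11, 36, q, 33, 33, 20), (11, 37, a, 27, 25, 18), (11, 37, a, 27, 25, 2), (11, 37, a, 27, 33, 20), (34, 6, m, 2, 28, 5)}
π[E, C]: project onto (E, C) → {(a, 18), (a, 2), (a, 20), (m, 5), (q, 18), (q, 2), (q, 20)}

{(a, 18), (a, 2), (a, 20), (m, 5), (q, 18), (q, 2), (q, 20)}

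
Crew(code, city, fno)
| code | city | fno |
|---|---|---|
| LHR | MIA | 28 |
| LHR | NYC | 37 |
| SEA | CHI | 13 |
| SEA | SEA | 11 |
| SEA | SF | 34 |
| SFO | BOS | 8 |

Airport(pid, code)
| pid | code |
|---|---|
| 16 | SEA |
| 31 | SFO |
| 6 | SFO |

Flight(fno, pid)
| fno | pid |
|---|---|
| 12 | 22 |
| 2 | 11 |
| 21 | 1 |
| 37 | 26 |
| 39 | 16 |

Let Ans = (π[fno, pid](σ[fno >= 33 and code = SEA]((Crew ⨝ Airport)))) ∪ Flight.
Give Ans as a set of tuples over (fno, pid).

{(12, 22), (2, 11), (21, 1), (34, 16), (37, 26), (39, 16)}

Natural join on code: {(SEA, CHI, 13, 16), (SEA, SEA, 11, 16), (SEA, SF, 34, 16), (SFO, BOS, 8, 31), (SFO, BOS, 8, 6)}
σ[fno >= 33 and code = SEA]: keep tuples satisfying fno >= 33 and code = SEA → {(SEA, SF, 34, 16)}
π[fno, pid]: project onto (fno, pid) → {(34, 16)}
Set union of the two operands is {(12, 22), (2, 11), (21, 1), (34, 16), (37, 26), (39, 16)}.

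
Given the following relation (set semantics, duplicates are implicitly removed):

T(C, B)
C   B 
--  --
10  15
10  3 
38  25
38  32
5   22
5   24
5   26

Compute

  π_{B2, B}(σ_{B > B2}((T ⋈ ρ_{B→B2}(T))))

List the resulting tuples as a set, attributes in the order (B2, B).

{(22, 24), (22, 26), (24, 26), (25, 32), (3, 15)}

ρ[B→B2]: schema becomes (C, B2); tuples unchanged.
Natural join on C: {(10, 15, 15), (10, 15, 3), (10, 3, 15), (10, 3, 3), (38, 25, 25), (38, 25, 32), (38, 32, 25), (38, 32, 32), (5, 22, 22), (5, 22, 24), (5, 22, 26), (5, 24, 22), (5, 24, 24), (5, 24, 26), (5, 26, 22), (5, 26, 24), (5, 26, 26)}
Filtering on B > B2 leaves {(10, 15, 3), (38, 32, 25), (5, 24, 22), (5, 26, 22), (5, 26, 24)}.
Keep only column(s) B2, B: {(22, 24), (22, 26), (24, 26), (25, 32), (3, 15)}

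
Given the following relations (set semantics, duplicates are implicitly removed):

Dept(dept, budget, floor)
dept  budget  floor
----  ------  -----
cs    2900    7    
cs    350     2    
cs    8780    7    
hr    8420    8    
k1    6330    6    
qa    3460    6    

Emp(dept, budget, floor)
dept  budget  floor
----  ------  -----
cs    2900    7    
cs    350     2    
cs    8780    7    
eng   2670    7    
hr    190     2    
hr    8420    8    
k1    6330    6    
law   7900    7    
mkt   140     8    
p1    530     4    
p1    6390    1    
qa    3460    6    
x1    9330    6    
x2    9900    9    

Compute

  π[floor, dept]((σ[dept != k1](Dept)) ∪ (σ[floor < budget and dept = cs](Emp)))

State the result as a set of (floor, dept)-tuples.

{(2, cs), (6, qa), (7, cs), (8, hr)}

Apply σ_{dept != k1}; surviving tuples: {(cs, 2900, 7), (cs, 350, 2), (cs, 8780, 7), (hr, 8420, 8), (qa, 3460, 6)}
Apply σ_{floor < budget and dept = cs}; surviving tuples: {(cs, 2900, 7), (cs, 350, 2), (cs, 8780, 7)}
Set union of the two operands is {(cs, 2900, 7), (cs, 350, 2), (cs, 8780, 7), (hr, 8420, 8), (qa, 3460, 6)}.
π[floor, dept]: project onto (floor, dept) (1 duplicate(s) eliminated) → {(2, cs), (6, qa), (7, cs), (8, hr)}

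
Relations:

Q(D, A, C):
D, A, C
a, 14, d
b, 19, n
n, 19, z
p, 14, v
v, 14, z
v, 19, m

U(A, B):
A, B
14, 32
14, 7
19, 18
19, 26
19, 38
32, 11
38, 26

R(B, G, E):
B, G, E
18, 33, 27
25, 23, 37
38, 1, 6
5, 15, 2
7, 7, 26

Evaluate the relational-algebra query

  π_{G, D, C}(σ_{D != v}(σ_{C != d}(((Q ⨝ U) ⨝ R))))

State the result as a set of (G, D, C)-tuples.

{(1, b, n), (1, n, z), (33, b, n), (33, n, z), (7, p, v)}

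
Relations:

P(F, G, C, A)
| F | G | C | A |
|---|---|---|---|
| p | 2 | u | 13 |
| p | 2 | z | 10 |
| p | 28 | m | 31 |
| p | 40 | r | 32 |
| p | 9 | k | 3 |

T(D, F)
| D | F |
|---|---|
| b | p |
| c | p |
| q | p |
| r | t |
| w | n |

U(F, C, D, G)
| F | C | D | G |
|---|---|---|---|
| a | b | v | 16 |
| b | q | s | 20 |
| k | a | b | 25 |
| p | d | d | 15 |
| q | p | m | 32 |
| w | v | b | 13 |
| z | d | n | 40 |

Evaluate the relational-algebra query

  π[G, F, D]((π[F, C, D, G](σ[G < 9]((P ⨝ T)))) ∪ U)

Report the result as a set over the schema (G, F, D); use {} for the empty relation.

{(13, w, b), (15, p, d), (16, a, v), (2, p, b), (2, p, c), (2, p, q), (20, b, s), (25, k, b), (32, q, m), (40, z, n)}

Joining P and T on F yields {(p, 2, u, 13, b), (p, 2, u, 13, c), (p, 2, u, 13, q), (p, 2, z, 10, b), (p, 2, z, 10, c), (p, 2, z, 10, q), (p, 28, m, 31, b), (p, 28, m, 31, c), (p, 28, m, 31, q), (p, 40, r, 32, b), (p, 40, r, 32, c), (p, 40, r, 32, q), (p, 9, k, 3, b), (p, 9, k, 3, c), (p, 9, k, 3, q)}.
Filtering on G < 9 leaves {(p, 2, u, 13, b), (p, 2, u, 13, c), (p, 2, u, 13, q), (p, 2, z, 10, b), (p, 2, z, 10, c), (p, 2, z, 10, q)}.
Keep only column(s) F, C, D, G: {(p, u, b, 2), (p, u, c, 2), (p, u, q, 2), (p, z, b, 2), (p, z, c, 2), (p, z, q, 2)}
Set union of the two operands is {(a, b, v, 16), (b, q, s, 20), (k, a, b, 25), (p, d, d, 15), (p, u, b, 2), (p, u, c, 2), (p, u, q, 2), (p, z, b, 2), (p, z, c, 2), (p, z, q, 2), (q, p, m, 32), (w, v, b, 13), (z, d, n, 40)}.
Keep only column(s) G, F, D (3 duplicate(s) eliminated): {(13, w, b), (15, p, d), (16, a, v), (2, p, b), (2, p, c), (2, p, q), (20, b, s), (25, k, b), (32, q, m), (40, z, n)}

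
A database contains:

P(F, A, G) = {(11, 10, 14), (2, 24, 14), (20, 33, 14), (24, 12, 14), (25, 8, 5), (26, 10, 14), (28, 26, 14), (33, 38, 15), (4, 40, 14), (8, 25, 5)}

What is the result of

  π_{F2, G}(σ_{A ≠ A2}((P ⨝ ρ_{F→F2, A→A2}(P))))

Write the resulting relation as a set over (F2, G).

{(11, 14), (2, 14), (20, 14), (24, 14), (25, 5), (26, 14), (28, 14), (4, 14), (8, 5)}

ρ[F→F2, A→A2]: schema becomes (F2, A2, G); tuples unchanged.
Joining P and ρ_{F→F2, A→A2}(P) on G yields {(11, 10, 14, 11, 10), (11, 10, 14, 2, 24), (11, 10, 14, 20, 33), (11, 10, 14, 24, 12), (11, 10, 14, 26, 10), (11, 10, 14, 28, 26), (11, 10, 14, 4, 40), (2, 24, 14, 11, 10), (2, 24, 14, 2, 24), (2, 24, 14, 20, 33), (2, 24, 14, 24, 12), (2, 24, 14, 26, 10), (2, 24, 14, 28, 26), (2, 24, 14, 4, 40), (20, 33, 14, 11, 10), (20, 33, 14, 2, 24), (20, 33, 14, 20, 33), (20, 33, 14, 24, 12), (20, 33, 14, 26, 10), (20, 33, 14, 28, 26), (20, 33, 14, 4, 40), (24, 12, 14, 11, 10), (24, 12, 14, 2, 24), (24, 12, 14, 20, 33), (24, 12, 14, 24, 12), (24, 12, 14, 26, 10), (24, 12, 14, 28, 26), (24, 12, 14, 4, 40), (25, 8, 5, 25, 8), (25, 8, 5, 8, 25), (26, 10, 14, 11, 10), (26, 10, 14, 2, 24), (26, 10, 14, 20, 33), (26, 10, 14, 24, 12), (26, 10, 14, 26, 10), (26, 10, 14, 28, 26), (26, 10, 14, 4, 40), (28, 26, 14, 11, 10), (28, 26, 14, 2, 24), (28, 26, 14, 20, 33), (28, 26, 14, 24, 12), (28, 26, 14, 26, 10), (28, 26, 14, 28, 26), (28, 26, 14, 4, 40), (33, 38, 15, 33, 38), (4, 40, 14, 11, 10), (4, 40, 14, 2, 24), (4, 40, 14, 20, 33), (4, 40, 14, 24, 12), (4, 40, 14, 26, 10), (4, 40, 14, 28, 26), (4, 40, 14, 4, 40), (8, 25, 5, 25, 8), (8, 25, 5, 8, 25)}.
Selection A ≠ A2: {(11, 10, 14, 2, 24), (11, 10, 14, 20, 33), (11, 10, 14, 24, 12), (11, 10, 14, 28, 26), (11, 10, 14, 4, 40), (2, 24, 14, 11, 10), (2, 24, 14, 20, 33), (2, 24, 14, 24, 12), (2, 24, 14, 26, 10), (2, 24, 14, 28, 26), (2, 24, 14, 4, 40), (20, 33, 14, 11, 10), (20, 33, 14, 2, 24), (20, 33, 14, 24, 12), (20, 33, 14, 26, 10), (20, 33, 14, 28, 26), (20, 33, 14, 4, 40), (24, 12, 14, 11, 10), (24, 12, 14, 2, 24), (24, 12, 14, 20, 33), (24, 12, 14, 26, 10), (24, 12, 14, 28, 26), (24, 12, 14, 4, 40), (25, 8, 5, 8, 25), (26, 10, 14, 2, 24), (26, 10, 14, 20, 33), (26, 10, 14, 24, 12), (26, 10, 14, 28, 26), (26, 10, 14, 4, 40), (28, 26, 14, 11, 10), (28, 26, 14, 2, 24), (28, 26, 14, 20, 33), (28, 26, 14, 24, 12), (28, 26, 14, 26, 10), (28, 26, 14, 4, 40), (4, 40, 14, 11, 10), (4, 40, 14, 2, 24), (4, 40, 14, 20, 33), (4, 40, 14, 24, 12), (4, 40, 14, 26, 10), (4, 40, 14, 28, 26), (8, 25, 5, 25, 8)}
π_{F2, G} gives {(11, 14), (2, 14), (20, 14), (24, 14), (25, 5), (26, 14), (28, 14), (4, 14), (8, 5)} (33 duplicate(s) eliminated).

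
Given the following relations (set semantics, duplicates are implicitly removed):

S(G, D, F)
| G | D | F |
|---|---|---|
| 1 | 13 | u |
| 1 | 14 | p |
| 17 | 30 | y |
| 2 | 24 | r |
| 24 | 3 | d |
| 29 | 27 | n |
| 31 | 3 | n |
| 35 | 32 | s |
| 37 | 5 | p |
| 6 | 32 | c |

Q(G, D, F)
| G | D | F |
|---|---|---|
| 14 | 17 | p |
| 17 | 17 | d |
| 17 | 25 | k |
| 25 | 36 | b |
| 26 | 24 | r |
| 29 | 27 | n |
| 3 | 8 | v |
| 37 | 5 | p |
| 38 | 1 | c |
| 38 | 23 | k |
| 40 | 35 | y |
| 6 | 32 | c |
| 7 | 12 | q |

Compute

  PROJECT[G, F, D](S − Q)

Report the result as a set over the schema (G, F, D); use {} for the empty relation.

Taking the difference: {(1, 13, u), (1, 14, p), (17, 30, y), (2, 24, r), (24, 3, d), (31, 3, n), (35, 32, s)}
Keep only column(s) G, F, D: {(1, p, 14), (1, u, 13), (17, y, 30), (2, r, 24), (24, d, 3), (31, n, 3), (35, s, 32)}

{(1, p, 14), (1, u, 13), (17, y, 30), (2, r, 24), (24, d, 3), (31, n, 3), (35, s, 32)}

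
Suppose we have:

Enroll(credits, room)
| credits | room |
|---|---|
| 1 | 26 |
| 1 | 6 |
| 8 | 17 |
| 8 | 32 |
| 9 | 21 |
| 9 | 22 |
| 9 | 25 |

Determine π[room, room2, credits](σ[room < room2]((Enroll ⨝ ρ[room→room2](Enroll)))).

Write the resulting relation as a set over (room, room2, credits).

ρ[room→room2]: schema becomes (credits, room2); tuples unchanged.
Joining Enroll and ρ[room→room2](Enroll) on credits yields {(1, 26, 26), (1, 26, 6), (1, 6, 26), (1, 6, 6), (8, 17, 17), (8, 17, 32), (8, 32, 17), (8, 32, 32), (9, 21, 21), (9, 21, 22), (9, 21, 25), (9, 22, 21), (9, 22, 22), (9, 22, 25), (9, 25, 21), (9, 25, 22), (9, 25, 25)}.
σ[room < room2]: keep tuples satisfying room < room2 → {(1, 6, 26), (8, 17, 32), (9, 21, 22), (9, 21, 25), (9, 22, 25)}
Projecting to room, room2, credits: {(17, 32, 8), (21, 22, 9), (21, 25, 9), (22, 25, 9), (6, 26, 1)}

{(17, 32, 8), (21, 22, 9), (21, 25, 9), (22, 25, 9), (6, 26, 1)}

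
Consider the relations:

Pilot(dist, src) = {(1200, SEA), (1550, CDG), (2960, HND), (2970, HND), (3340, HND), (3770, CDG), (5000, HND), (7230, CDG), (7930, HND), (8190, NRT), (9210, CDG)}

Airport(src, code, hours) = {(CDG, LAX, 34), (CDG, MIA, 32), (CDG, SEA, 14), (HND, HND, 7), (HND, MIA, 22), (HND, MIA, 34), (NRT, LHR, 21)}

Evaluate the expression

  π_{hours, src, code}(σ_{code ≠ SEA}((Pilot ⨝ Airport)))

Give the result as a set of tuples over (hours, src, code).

{(21, NRT, LHR), (22, HND, MIA), (32, CDG, MIA), (34, CDG, LAX), (34, HND, MIA), (7, HND, HND)}

Natural join on src: {(1550, CDG, LAX, 34), (1550, CDG, MIA, 32), (1550, CDG, SEA, 14), (2960, HND, HND, 7), (2960, HND, MIA, 22), (2960, HND, MIA, 34), (2970, HND, HND, 7), (2970, HND, MIA, 22), (2970, HND, MIA, 34), (3340, HND, HND, 7), (3340, HND, MIA, 22), (3340, HND, MIA, 34), (3770, CDG, LAX, 34), (3770, CDG, MIA, 32), (3770, CDG, SEA, 14), (5000, HND, HND, 7), (5000, HND, MIA, 22), (5000, HND, MIA, 34), (7230, CDG, LAX, 34), (7230, CDG, MIA, 32), (7230, CDG, SEA, 14), (7930, HND, HND, 7), (7930, HND, MIA, 22), (7930, HND, MIA, 34), (8190, NRT, LHR, 21), (9210, CDG, LAX, 34), (9210, CDG, MIA, 32), (9210, CDG, SEA, 14)}
Apply σ_{code ≠ SEA}; surviving tuples: {(1550, CDG, LAX, 34), (1550, CDG, MIA, 32), (2960, HND, HND, 7), (2960, HND, MIA, 22), (2960, HND, MIA, 34), (2970, HND, HND, 7), (2970, HND, MIA, 22), (2970, HND, MIA, 34), (3340, HND, HND, 7), (3340, HND, MIA, 22), (3340, HND, MIA, 34), (3770, CDG, LAX, 34), (3770, CDG, MIA, 32), (5000, HND, HND, 7), (5000, HND, MIA, 22), (5000, HND, MIA, 34), (7230, CDG, LAX, 34), (7230, CDG, MIA, 32), (7930, HND, HND, 7), (7930, HND, MIA, 22), (7930, HND, MIA, 34), (8190, NRT, LHR, 21), (9210, CDG, LAX, 34), (9210, CDG, MIA, 32)}
π[hours, src, code]: project onto (hours, src, code) (18 duplicate(s) eliminated) → {(21, NRT, LHR), (22, HND, MIA), (32, CDG, MIA), (34, CDG, LAX), (34, HND, MIA), (7, HND, HND)}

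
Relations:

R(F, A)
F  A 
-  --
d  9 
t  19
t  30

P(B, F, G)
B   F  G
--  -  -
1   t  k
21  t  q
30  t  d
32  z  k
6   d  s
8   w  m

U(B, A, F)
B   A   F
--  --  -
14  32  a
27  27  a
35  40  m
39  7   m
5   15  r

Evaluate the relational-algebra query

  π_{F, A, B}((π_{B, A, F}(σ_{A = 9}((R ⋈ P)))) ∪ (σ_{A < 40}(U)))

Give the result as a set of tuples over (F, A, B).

Joining R and P on F yields {(d, 9, 6, s), (t, 19, 1, k), (t, 19, 21, q), (t, 19, 30, d), (t, 30, 1, k), (t, 30, 21, q), (t, 30, 30, d)}.
Apply σ_{A = 9}; surviving tuples: {(d, 9, 6, s)}
Keep only column(s) B, A, F: {(6, 9, d)}
Apply σ_{A < 40}; surviving tuples: {(14, 32, a), (27, 27, a), (39, 7, m), (5, 15, r)}
Set union of the two operands is {(14, 32, a), (27, 27, a), (39, 7, m), (5, 15, r), (6, 9, d)}.
Keep only column(s) F, A, B: {(a, 27, 27), (a, 32, 14), (d, 9, 6), (m, 7, 39), (r, 15, 5)}

{(a, 27, 27), (a, 32, 14), (d, 9, 6), (m, 7, 39), (r, 15, 5)}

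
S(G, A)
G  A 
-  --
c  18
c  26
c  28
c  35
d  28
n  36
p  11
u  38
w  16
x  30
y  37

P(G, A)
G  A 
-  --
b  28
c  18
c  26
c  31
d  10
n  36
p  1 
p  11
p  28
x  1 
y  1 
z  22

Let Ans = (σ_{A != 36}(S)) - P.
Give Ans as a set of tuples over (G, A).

σ[A != 36]: keep tuples satisfying A != 36 → {(c, 18), (c, 26), (c, 28), (c, 35), (d, 28), (p, 11), (u, 38), (w, 16), (x, 30), (y, 37)}
Set difference of the two operands is {(c, 28), (c, 35), (d, 28), (u, 38), (w, 16), (x, 30), (y, 37)}.

{(c, 28), (c, 35), (d, 28), (u, 38), (w, 16), (x, 30), (y, 37)}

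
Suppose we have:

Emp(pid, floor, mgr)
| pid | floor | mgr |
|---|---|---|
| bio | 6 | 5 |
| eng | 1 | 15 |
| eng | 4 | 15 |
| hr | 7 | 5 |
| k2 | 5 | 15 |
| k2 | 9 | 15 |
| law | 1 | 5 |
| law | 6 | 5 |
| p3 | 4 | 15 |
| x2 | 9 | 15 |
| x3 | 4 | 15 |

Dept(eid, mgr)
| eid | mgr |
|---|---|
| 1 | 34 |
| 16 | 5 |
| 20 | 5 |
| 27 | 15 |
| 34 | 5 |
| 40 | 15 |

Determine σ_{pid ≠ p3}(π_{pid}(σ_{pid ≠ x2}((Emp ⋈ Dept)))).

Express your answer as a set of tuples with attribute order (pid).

{bio, eng, hr, k2, law, x3}

Emp ⋈ Dept (natural join on mgr): {(bio, 6, 5, 16), (bio, 6, 5, 20), (bio, 6, 5, 34), (eng, 1, 15, 27), (eng, 1, 15, 40), (eng, 4, 15, 27), (eng, 4, 15, 40), (hr, 7, 5, 16), (hr, 7, 5, 20), (hr, 7, 5, 34), (k2, 5, 15, 27), (k2, 5, 15, 40), (k2, 9, 15, 27), (k2, 9, 15, 40), (law, 1, 5, 16), (law, 1, 5, 20), (law, 1, 5, 34), (law, 6, 5, 16), (law, 6, 5, 20), (law, 6, 5, 34), (p3, 4, 15, 27), (p3, 4, 15, 40), (x2, 9, 15, 27), (x2, 9, 15, 40), (x3, 4, 15, 27), (x3, 4, 15, 40)}
Filtering on pid ≠ x2 leaves {(bio, 6, 5, 16), (bio, 6, 5, 20), (bio, 6, 5, 34), (eng, 1, 15, 27), (eng, 1, 15, 40), (eng, 4, 15, 27), (eng, 4, 15, 40), (hr, 7, 5, 16), (hr, 7, 5, 20), (hr, 7, 5, 34), (k2, 5, 15, 27), (k2, 5, 15, 40), (k2, 9, 15, 27), (k2, 9, 15, 40), (law, 1, 5, 16), (law, 1, 5, 20), (law, 1, 5, 34), (law, 6, 5, 16), (law, 6, 5, 20), (law, 6, 5, 34), (p3, 4, 15, 27), (p3, 4, 15, 40), (x3, 4, 15, 27), (x3, 4, 15, 40)}.
Projecting to pid (17 duplicate(s) eliminated): {bio, eng, hr, k2, law, p3, x3}
Filtering on pid ≠ p3 leaves {bio, eng, hr, k2, law, x3}.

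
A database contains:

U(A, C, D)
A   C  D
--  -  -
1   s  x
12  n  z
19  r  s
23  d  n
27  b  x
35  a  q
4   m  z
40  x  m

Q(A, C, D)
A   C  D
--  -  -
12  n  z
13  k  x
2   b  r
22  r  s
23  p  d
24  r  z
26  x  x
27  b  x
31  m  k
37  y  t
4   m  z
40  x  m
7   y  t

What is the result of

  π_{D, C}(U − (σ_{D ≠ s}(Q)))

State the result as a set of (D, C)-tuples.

{(n, d), (q, a), (s, r), (x, s)}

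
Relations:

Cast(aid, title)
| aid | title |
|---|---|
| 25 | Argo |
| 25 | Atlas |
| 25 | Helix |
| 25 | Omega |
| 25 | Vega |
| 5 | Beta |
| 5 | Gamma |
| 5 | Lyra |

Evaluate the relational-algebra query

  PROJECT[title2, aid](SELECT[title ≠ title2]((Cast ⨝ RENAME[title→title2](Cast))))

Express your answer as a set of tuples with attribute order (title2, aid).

ρ[title→title2]: schema becomes (aid, title2); tuples unchanged.
Natural join on aid: {(25, Argo, Argo), (25, Argo, Atlas), (25, Argo, Helix), (25, Argo, Omega), (25, Argo, Vega), (25, Atlas, Argo), (25, Atlas, Atlas), (25, Atlas, Helix), (25, Atlas, Omega), (25, Atlas, Vega), (25, Helix, Argo), (25, Helix, Atlas), (25, Helix, Helix), (25, Helix, Omega), (25, Helix, Vega), (25, Omega, Argo), (25, Omega, Atlas), (25, Omega, Helix), (25, Omega, Omega), (25, Omega, Vega), (25, Vega, Argo), (25, Vega, Atlas), (25, Vega, Helix), (25, Vega, Omega), (25, Vega, Vega), (5, Beta, Beta), (5, Beta, Gamma), (5, Beta, Lyra), (5, Gamma, Beta), (5, Gamma, Gamma), (5, Gamma, Lyra), (5, Lyra, Beta), (5, Lyra, Gamma), (5, Lyra, Lyra)}
Filtering on title ≠ title2 leaves {(25, Argo, Atlas), (25, Argo, Helix), (25, Argo, Omega), (25, Argo, Vega), (25, Atlas, Argo), (25, Atlas, Helix), (25, Atlas, Omega), (25, Atlas, Vega), (25, Helix, Argo), (25, Helix, Atlas), (25, Helix, Omega), (25, Helix, Vega), (25, Omega, Argo), (25, Omega, Atlas), (25, Omega, Helix), (25, Omega, Vega), (25, Vega, Argo), (25, Vega, Atlas), (25, Vega, Helix), (25, Vega, Omega), (5, Beta, Gamma), (5, Beta, Lyra), (5, Gamma, Beta), (5, Gamma, Lyra), (5, Lyra, Beta), (5, Lyra, Gamma)}.
π[title2, aid]: project onto (title2, aid) (18 duplicate(s) eliminated) → {(Argo, 25), (Atlas, 25), (Beta, 5), (Gamma, 5), (Helix, 25), (Lyra, 5), (Omega, 25), (Vega, 25)}

{(Argo, 25), (Atlas, 25), (Beta, 5), (Gamma, 5), (Helix, 25), (Lyra, 5), (Omega, 25), (Vega, 25)}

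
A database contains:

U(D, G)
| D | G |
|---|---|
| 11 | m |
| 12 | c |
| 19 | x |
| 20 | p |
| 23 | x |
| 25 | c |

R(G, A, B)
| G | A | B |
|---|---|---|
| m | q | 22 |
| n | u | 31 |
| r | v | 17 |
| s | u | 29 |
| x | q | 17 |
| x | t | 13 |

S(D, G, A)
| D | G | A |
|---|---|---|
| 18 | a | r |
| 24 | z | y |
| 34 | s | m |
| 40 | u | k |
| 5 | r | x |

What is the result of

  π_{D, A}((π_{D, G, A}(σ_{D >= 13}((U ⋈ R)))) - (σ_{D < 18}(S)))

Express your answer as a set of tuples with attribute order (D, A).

U ⋈ R (natural join on G): {(11, m, q, 22), (19, x, q, 17), (19, x, t, 13), (23, x, q, 17), (23, x, t, 13)}
Filtering on D >= 13 leaves {(19, x, q, 17), (19, x, t, 13), (23, x, q, 17), (23, x, t, 13)}.
π_{D, G, A} gives {(19, x, q), (19, x, t), (23, x, q), (23, x, t)}.
Filtering on D < 18 leaves {(5, r, x)}.
Taking the difference: {(19, x, q), (19, x, t), (23, x, q), (23, x, t)}
π_{D, A} gives {(19, q), (19, t), (23, q), (23, t)}.

{(19, q), (19, t), (23, q), (23, t)}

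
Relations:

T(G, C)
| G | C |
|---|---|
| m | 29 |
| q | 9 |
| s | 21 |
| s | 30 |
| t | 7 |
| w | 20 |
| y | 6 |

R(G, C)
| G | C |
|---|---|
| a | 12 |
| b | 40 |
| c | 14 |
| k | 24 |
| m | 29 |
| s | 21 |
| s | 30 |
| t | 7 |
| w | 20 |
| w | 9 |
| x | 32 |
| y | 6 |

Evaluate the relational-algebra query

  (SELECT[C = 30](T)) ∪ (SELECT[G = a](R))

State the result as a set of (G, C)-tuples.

{(a, 12), (s, 30)}

Filtering on C = 30 leaves {(s, 30)}.
Filtering on G = a leaves {(a, 12)}.
Union: {(s, 30)} with {(a, 12)} → {(a, 12), (s, 30)}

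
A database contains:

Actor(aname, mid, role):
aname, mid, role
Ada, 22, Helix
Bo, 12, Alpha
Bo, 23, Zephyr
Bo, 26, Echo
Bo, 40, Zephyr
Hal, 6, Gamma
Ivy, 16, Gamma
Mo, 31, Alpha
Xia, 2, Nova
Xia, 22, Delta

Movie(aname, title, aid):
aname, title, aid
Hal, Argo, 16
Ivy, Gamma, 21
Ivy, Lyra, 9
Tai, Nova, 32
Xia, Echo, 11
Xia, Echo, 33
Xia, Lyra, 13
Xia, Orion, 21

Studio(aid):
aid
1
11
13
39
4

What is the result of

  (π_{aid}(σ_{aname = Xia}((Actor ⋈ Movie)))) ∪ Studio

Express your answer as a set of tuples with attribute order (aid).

{1, 11, 13, 21, 33, 39, 4}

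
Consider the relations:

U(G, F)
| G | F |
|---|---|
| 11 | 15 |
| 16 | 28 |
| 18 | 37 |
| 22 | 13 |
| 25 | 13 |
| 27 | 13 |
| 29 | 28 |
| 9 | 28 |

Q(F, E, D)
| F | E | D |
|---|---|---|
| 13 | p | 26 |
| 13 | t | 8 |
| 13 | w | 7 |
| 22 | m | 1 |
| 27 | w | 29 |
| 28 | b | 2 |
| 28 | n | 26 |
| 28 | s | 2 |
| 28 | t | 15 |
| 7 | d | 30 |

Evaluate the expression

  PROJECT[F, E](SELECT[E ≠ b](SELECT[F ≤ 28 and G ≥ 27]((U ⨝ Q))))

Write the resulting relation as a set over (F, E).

Natural join on F: {(16, 28, b, 2), (16, 28, n, 26), (16, 28, s, 2), (16, 28, t, 15), (22, 13, p, 26), (22, 13, t, 8), (22, 13, w, 7), (25, 13, p, 26), (25, 13, t, 8), (25, 13, w, 7), (27, 13, p, 26), (27, 13, t, 8), (27, 13, w, 7), (29, 28, b, 2), (29, 28, n, 26), (29, 28, s, 2), (29, 28, t, 15), (9, 28, b, 2), (9, 28, n, 26), (9, 28, s, 2), (9, 28, t, 15)}
Apply σ_{F ≤ 28 and G ≥ 27}; surviving tuples: {(27, 13, p, 26), (27, 13, t, 8), (27, 13, w, 7), (29, 28, b, 2), (29, 28, n, 26), (29, 28, s, 2), (29, 28, t, 15)}
Apply σ_{E ≠ b}; surviving tuples: {(27, 13, p, 26), (27, 13, t, 8), (27, 13, w, 7), (29, 28, n, 26), (29, 28, s, 2), (29, 28, t, 15)}
Keep only column(s) F, E: {(13, p), (13, t), (13, w), (28, n), (28, s), (28, t)}

{(13, p), (13, t), (13, w), (28, n), (28, s), (28, t)}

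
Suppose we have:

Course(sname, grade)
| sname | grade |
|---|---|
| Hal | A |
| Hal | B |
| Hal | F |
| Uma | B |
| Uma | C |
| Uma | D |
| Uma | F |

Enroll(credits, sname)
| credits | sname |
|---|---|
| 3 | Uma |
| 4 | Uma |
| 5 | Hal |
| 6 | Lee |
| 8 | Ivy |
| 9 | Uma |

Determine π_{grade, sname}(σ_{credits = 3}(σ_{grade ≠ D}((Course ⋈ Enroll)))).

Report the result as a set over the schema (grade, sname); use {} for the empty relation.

{(B, Uma), (C, Uma), (F, Uma)}

Course ⋈ Enroll (natural join on sname): {(Hal, A, 5), (Hal, B, 5), (Hal, F, 5), (Uma, B, 3), (Uma, B, 4), (Uma, B, 9), (Uma, C, 3), (Uma, C, 4), (Uma, C, 9), (Uma, D, 3), (Uma, D, 4), (Uma, D, 9), (Uma, F, 3), (Uma, F, 4), (Uma, F, 9)}
Filtering on grade ≠ D leaves {(Hal, A, 5), (Hal, B, 5), (Hal, F, 5), (Uma, B, 3), (Uma, B, 4), (Uma, B, 9), (Uma, C, 3), (Uma, C, 4), (Uma, C, 9), (Uma, F, 3), (Uma, F, 4), (Uma, F, 9)}.
Filtering on credits = 3 leaves {(Uma, B, 3), (Uma, C, 3), (Uma, F, 3)}.
Projecting to grade, sname: {(B, Uma), (C, Uma), (F, Uma)}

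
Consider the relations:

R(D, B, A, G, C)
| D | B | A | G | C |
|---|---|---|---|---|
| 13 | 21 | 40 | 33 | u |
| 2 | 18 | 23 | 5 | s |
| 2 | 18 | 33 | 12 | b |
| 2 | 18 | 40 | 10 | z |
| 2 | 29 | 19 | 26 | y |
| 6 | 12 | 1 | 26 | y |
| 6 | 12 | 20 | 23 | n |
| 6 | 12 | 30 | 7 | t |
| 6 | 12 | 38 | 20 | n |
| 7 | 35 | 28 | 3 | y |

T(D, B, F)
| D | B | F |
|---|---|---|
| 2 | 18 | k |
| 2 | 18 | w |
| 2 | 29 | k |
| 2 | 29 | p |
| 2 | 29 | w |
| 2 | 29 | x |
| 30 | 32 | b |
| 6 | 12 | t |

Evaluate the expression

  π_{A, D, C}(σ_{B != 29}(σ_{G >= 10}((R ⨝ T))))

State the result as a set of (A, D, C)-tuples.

Natural join on D, B: {(2, 18, 23, 5, s, k), (2, 18, 23, 5, s, w), (2, 18, 33, 12, b, k), (2, 18, 33, 12, b, w), (2, 18, 40, 10, z, k), (2, 18, 40, 10, z, w), (2, 29, 19, 26, y, k), (2, 29, 19, 26, y, p), (2, 29, 19, 26, y, w), (2, 29, 19, 26, y, x), (6, 12, 1, 26, y, t), (6, 12, 20, 23, n, t), (6, 12, 30, 7, t, t), (6, 12, 38, 20, n, t)}
Selection G >= 10: {(2, 18, 33, 12, b, k), (2, 18, 33, 12, b, w), (2, 18, 40, 10, z, k), (2, 18, 40, 10, z, w), (2, 29, 19, 26, y, k), (2, 29, 19, 26, y, p), (2, 29, 19, 26, y, w), (2, 29, 19, 26, y, x), (6, 12, 1, 26, y, t), (6, 12, 20, 23, n, t), (6, 12, 38, 20, n, t)}
Selection B != 29: {(2, 18, 33, 12, b, k), (2, 18, 33, 12, b, w), (2, 18, 40, 10, z, k), (2, 18, 40, 10, z, w), (6, 12, 1, 26, y, t), (6, 12, 20, 23, n, t), (6, 12, 38, 20, n, t)}
Keep only column(s) A, D, C (2 duplicate(s) eliminated): {(1, 6, y), (20, 6, n), (33, 2, b), (38, 6, n), (40, 2, z)}

{(1, 6, y), (20, 6, n), (33, 2, b), (38, 6, n), (40, 2, z)}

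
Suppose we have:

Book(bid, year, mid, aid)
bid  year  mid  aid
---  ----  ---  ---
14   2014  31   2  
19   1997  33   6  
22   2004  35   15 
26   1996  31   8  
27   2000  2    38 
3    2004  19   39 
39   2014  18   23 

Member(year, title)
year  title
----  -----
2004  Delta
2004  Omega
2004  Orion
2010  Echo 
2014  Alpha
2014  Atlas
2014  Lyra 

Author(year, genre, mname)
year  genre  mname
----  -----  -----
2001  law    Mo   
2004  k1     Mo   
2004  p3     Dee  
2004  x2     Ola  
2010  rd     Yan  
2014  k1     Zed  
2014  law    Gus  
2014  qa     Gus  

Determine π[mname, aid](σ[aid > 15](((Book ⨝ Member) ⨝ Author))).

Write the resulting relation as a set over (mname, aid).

{(Dee, 39), (Gus, 23), (Mo, 39), (Ola, 39), (Zed, 23)}

Book ⋈ Member (natural join on year): {(14, 2014, 31, 2, Alpha), (14, 2014, 31, 2, Atlas), (14, 2014, 31, 2, Lyra), (22, 2004, 35, 15, Delta), (22, 2004, 35, 15, Omega), (22, 2004, 35, 15, Orion), (3, 2004, 19, 39, Delta), (3, 2004, 19, 39, Omega), (3, 2004, 19, 39, Orion), (39, 2014, 18, 23, Alpha), (39, 2014, 18, 23, Atlas), (39, 2014, 18, 23, Lyra)}
(Book ⨝ Member) ⋈ Author (natural join on year): {(14, 2014, 31, 2, Alpha, k1, Zed), (14, 2014, 31, 2, Alpha, law, Gus), (14, 2014, 31, 2, Alpha, qa, Gus), (14, 2014, 31, 2, Atlas, k1, Zed), (14, 2014, 31, 2, Atlas, law, Gus), (14, 2014, 31, 2, Atlas, qa, Gus), (14, 2014, 31, 2, Lyra, k1, Zed), (14, 2014, 31, 2, Lyra, law, Gus), (14, 2014, 31, 2, Lyra, qa, Gus), (22, 2004, 35, 15, Delta, k1, Mo), (22, 2004, 35, 15, Delta, p3, Dee), (22, 2004, 35, 15, Delta, x2, Ola), (22, 2004, 35, 15, Omega, k1, Mo), (22, 2004, 35, 15, Omega, p3, Dee), (22, 2004, 35, 15, Omega, x2, Ola), (22, 2004, 35, 15, Orion, k1, Mo), (22, 2004, 35, 15, Orion, p3, Dee), (22, 2004, 35, 15, Orion, x2, Ola), (3, 2004, 19, 39, Delta, k1, Mo), (3, 2004, 19, 39, Delta, p3, Dee), (3, 2004, 19, 39, Delta, x2, Ola), (3, 2004, 19, 39, Omega, k1, Mo), (3, 2004, 19, 39, Omega, p3, Dee), (3, 2004, 19, 39, Omega, x2, Ola), (3, 2004, 19, 39, Orion, k1, Mo), (3, 2004, 19, 39, Orion, p3, Dee), (3, 2004, 19, 39, Orion, x2, Ola), (39, 2014, 18, 23, Alpha, k1, Zed), (39, 2014, 18, 23, Alpha, law, Gus), (39, 2014, 18, 23, Alpha, qa, Gus), (39, 2014, 18, 23, Atlas, k1, Zed), (39, 2014, 18, 23, Atlas, law, Gus), (39, 2014, 18, 23, Atlas, qa, Gus), (39, 2014, 18, 23, Lyra, k1, Zed), (39, 2014, 18, 23, Lyra, law, Gus), (39, 2014, 18, 23, Lyra, qa, Gus)}
σ[aid > 15]: keep tuples satisfying aid > 15 → {(3, 2004, 19, 39, Delta, k1, Mo), (3, 2004, 19, 39, Delta, p3, Dee), (3, 2004, 19, 39, Delta, x2, Ola), (3, 2004, 19, 39, Omega, k1, Mo), (3, 2004, 19, 39, Omega, p3, Dee), (3, 2004, 19, 39, Omega, x2, Ola), (3, 2004, 19, 39, Orion, k1, Mo), (3, 2004, 19, 39, Orion, p3, Dee), (3, 2004, 19, 39, Orion, x2, Ola), (39, 2014, 18, 23, Alpha, k1, Zed), (39, 2014, 18, 23, Alpha, law, Gus), (39, 2014, 18, 23, Alpha, qa, Gus), (39, 2014, 18, 23, Atlas, k1, Zed), (39, 2014, 18, 23, Atlas, law, Gus), (39, 2014, 18, 23, Atlas, qa, Gus), (39, 2014, 18, 23, Lyra, k1, Zed), (39, 2014, 18, 23, Lyra, law, Gus), (39, 2014, 18, 23, Lyra, qa, Gus)}
Projecting to mname, aid (13 duplicate(s) eliminated): {(Dee, 39), (Gus, 23), (Mo, 39), (Ola, 39), (Zed, 23)}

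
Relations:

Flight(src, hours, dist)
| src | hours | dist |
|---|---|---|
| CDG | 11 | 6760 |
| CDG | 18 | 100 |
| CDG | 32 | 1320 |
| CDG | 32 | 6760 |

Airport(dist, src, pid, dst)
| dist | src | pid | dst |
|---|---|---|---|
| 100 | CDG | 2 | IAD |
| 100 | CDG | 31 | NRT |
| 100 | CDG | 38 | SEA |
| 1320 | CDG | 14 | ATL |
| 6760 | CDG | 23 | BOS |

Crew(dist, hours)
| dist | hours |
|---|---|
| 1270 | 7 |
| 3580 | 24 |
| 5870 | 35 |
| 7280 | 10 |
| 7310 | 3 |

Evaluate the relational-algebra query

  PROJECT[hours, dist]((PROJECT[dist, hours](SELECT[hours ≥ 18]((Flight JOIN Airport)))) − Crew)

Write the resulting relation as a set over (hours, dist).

Natural join on src, dist: {(CDG, 11, 6760, 23, BOS), (CDG, 18, 100, 2, IAD), (CDG, 18, 100, 31, NRT), (CDG, 18, 100, 38, SEA), (CDG, 32, 1320, 14, ATL), (CDG, 32, 6760, 23, BOS)}
Selection hours ≥ 18: {(CDG, 18, 100, 2, IAD), (CDG, 18, 100, 31, NRT), (CDG, 18, 100, 38, SEA), (CDG, 32, 1320, 14, ATL), (CDG, 32, 6760, 23, BOS)}
Projecting to dist, hours (2 duplicate(s) eliminated): {(100, 18), (1320, 32), (6760, 32)}
Set difference of the two operands is {(100, 18), (1320, 32), (6760, 32)}.
Projecting to hours, dist: {(18, 100), (32, 1320), (32, 6760)}

{(18, 100), (32, 1320), (32, 6760)}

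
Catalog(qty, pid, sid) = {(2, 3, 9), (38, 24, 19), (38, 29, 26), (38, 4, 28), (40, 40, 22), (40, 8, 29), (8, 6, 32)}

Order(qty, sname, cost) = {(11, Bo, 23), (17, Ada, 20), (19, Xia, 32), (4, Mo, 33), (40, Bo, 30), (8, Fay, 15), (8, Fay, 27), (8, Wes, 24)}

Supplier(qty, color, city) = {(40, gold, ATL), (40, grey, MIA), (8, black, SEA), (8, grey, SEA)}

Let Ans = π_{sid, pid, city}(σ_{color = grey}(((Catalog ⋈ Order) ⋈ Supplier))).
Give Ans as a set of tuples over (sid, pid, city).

{(22, 40, MIA), (29, 8, MIA), (32, 6, SEA)}

Natural join on qty: {(40, 40, 22, Bo, 30), (40, 8, 29, Bo, 30), (8, 6, 32, Fay, 15), (8, 6, 32, Fay, 27), (8, 6, 32, Wes, 24)}
Natural join on qty: {(40, 40, 22, Bo, 30, gold, ATL), (40, 40, 22, Bo, 30, grey, MIA), (40, 8, 29, Bo, 30, gold, ATL), (40, 8, 29, Bo, 30, grey, MIA), (8, 6, 32, Fay, 15, black, SEA), (8, 6, 32, Fay, 15, grey, SEA), (8, 6, 32, Fay, 27, black, SEA), (8, 6, 32, Fay, 27, grey, SEA), (8, 6, 32, Wes, 24, black, SEA), (8, 6, 32, Wes, 24, grey, SEA)}
Apply σ_{color = grey}; surviving tuples: {(40, 40, 22, Bo, 30, grey, MIA), (40, 8, 29, Bo, 30, grey, MIA), (8, 6, 32, Fay, 15, grey, SEA), (8, 6, 32, Fay, 27, grey, SEA), (8, 6, 32, Wes, 24, grey, SEA)}
π[sid, pid, city]: project onto (sid, pid, city) (2 duplicate(s) eliminated) → {(22, 40, MIA), (29, 8, MIA), (32, 6, SEA)}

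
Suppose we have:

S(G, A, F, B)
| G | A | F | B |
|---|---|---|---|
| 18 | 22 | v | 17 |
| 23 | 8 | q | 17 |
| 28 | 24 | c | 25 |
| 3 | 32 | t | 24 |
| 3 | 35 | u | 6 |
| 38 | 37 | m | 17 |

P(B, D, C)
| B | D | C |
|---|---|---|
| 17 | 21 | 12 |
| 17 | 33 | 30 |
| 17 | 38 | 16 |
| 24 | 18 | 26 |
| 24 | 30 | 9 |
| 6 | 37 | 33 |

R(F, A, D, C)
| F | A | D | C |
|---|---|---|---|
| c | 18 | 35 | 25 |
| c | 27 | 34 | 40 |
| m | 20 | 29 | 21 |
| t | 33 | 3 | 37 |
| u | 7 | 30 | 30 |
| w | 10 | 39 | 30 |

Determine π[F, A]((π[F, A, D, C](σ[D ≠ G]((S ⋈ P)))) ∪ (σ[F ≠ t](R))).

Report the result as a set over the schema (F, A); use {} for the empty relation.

{(c, 18), (c, 27), (m, 20), (m, 37), (q, 8), (t, 32), (u, 35), (u, 7), (v, 22), (w, 10)}

Natural join on B: {(18, 22, v, 17, 21, 12), (18, 22, v, 17, 33, 30), (18, 22, v, 17, 38, 16), (23, 8, q, 17, 21, 12), (23, 8, q, 17, 33, 30), (23, 8, q, 17, 38, 16), (3, 32, t, 24, 18, 26), (3, 32, t, 24, 30, 9), (3, 35, u, 6, 37, 33), (38, 37, m, 17, 21, 12), (38, 37, m, 17, 33, 30), (38, 37, m, 17, 38, 16)}
Apply σ_{D ≠ G}; surviving tuples: {(18, 22, v, 17, 21, 12), (18, 22, v, 17, 33, 30), (18, 22, v, 17, 38, 16), (23, 8, q, 17, 21, 12), (23, 8, q, 17, 33, 30), (23, 8, q, 17, 38, 16), (3, 32, t, 24, 18, 26), (3, 32, t, 24, 30, 9), (3, 35, u, 6, 37, 33), (38, 37, m, 17, 21, 12), (38, 37, m, 17, 33, 30)}
Keep only column(s) F, A, D, C: {(m, 37, 21, 12), (m, 37, 33, 30), (q, 8, 21, 12), (q, 8, 33, 30), (q, 8, 38, 16), (t, 32, 18, 26), (t, 32, 30, 9), (u, 35, 37, 33), (v, 22, 21, 12), (v, 22, 33, 30), (v, 22, 38, 16)}
Apply σ_{F ≠ t}; surviving tuples: {(c, 18, 35, 25), (c, 27, 34, 40), (m, 20, 29, 21), (u, 7, 30, 30), (w, 10, 39, 30)}
Taking the union: {(c, 18, 35, 25), (c, 27, 34, 40), (m, 20, 29, 21), (m, 37, 21, 12), (m, 37, 33, 30), (q, 8, 21, 12), (q, 8, 33, 30), (q, 8, 38, 16), (t, 32, 18, 26), (t, 32, 30, 9), (u, 35, 37, 33), (u, 7, 30, 30), (v, 22, 21, 12), (v, 22, 33, 30), (v, 22, 38, 16), (w, 10, 39, 30)}
Keep only column(s) F, A (6 duplicate(s) eliminated): {(c, 18), (c, 27), (m, 20), (m, 37), (q, 8), (t, 32), (u, 35), (u, 7), (v, 22), (w, 10)}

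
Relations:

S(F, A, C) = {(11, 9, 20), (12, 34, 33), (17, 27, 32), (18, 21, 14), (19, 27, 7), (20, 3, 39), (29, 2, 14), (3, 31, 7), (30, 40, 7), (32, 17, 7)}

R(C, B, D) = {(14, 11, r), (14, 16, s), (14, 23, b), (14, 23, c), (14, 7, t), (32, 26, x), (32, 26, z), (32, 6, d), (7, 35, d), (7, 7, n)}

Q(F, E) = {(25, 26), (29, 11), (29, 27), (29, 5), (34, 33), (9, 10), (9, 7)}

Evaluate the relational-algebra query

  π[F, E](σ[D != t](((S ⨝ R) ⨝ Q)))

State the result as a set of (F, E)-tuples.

{(29, 11), (29, 27), (29, 5)}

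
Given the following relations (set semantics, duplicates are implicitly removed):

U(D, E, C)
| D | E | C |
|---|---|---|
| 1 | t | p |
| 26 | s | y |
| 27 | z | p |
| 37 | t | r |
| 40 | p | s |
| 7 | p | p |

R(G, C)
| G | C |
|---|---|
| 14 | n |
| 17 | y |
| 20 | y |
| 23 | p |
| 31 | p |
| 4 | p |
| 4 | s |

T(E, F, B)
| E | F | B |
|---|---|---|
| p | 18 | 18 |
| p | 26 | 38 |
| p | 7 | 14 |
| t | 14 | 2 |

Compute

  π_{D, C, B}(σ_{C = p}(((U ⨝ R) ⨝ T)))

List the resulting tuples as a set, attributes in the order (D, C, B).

{(1, p, 2), (7, p, 14), (7, p, 18), (7, p, 38)}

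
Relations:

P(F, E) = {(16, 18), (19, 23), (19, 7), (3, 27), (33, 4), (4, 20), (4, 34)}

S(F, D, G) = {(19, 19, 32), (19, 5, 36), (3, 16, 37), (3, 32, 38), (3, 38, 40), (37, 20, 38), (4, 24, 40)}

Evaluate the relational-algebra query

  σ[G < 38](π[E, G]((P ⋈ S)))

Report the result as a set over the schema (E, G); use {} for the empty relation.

{(23, 32), (23, 36), (27, 37), (7, 32), (7, 36)}

P ⋈ S (natural join on F): {(19, 23, 19, 32), (19, 23, 5, 36), (19, 7, 19, 32), (19, 7, 5, 36), (3, 27, 16, 37), (3, 27, 32, 38), (3, 27, 38, 40), (4, 20, 24, 40), (4, 34, 24, 40)}
Keep only column(s) E, G: {(20, 40), (23, 32), (23, 36), (27, 37), (27, 38), (27, 40), (34, 40), (7, 32), (7, 36)}
Filtering on G < 38 leaves {(23, 32), (23, 36), (27, 37), (7, 32), (7, 36)}.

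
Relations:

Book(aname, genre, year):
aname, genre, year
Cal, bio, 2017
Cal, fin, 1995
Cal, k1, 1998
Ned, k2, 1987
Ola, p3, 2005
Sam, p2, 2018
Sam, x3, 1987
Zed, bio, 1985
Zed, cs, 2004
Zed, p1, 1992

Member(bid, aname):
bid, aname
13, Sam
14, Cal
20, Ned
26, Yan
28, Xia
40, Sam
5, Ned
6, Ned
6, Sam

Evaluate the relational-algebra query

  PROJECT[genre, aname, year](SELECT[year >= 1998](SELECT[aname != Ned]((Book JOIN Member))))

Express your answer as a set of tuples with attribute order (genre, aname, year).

{(bio, Cal, 2017), (k1, Cal, 1998), (p2, Sam, 2018)}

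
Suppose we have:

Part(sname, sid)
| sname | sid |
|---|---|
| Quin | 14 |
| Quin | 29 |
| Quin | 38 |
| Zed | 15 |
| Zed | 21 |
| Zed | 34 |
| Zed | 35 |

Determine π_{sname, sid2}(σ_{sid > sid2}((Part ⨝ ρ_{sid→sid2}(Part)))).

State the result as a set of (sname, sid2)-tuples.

{(Quin, 14), (Quin, 29), (Zed, 15), (Zed, 21), (Zed, 34)}

ρ[sid→sid2]: schema becomes (sname, sid2); tuples unchanged.
Part ⋈ ρ_{sid→sid2}(Part) (natural join on sname): {(Quin, 14, 14), (Quin, 14, 29), (Quin, 14, 38), (Quin, 29, 14), (Quin, 29, 29), (Quin, 29, 38), (Quin, 38, 14), (Quin, 38, 29), (Quin, 38, 38), (Zed, 15, 15), (Zed, 15, 21), (Zed, 15, 34), (Zed, 15, 35), (Zed, 21, 15), (Zed, 21, 21), (Zed, 21, 34), (Zed, 21, 35), (Zed, 34, 15), (Zed, 34, 21), (Zed, 34, 34), (Zed, 34, 35), (Zed, 35, 15), (Zed, 35, 21), (Zed, 35, 34), (Zed, 35, 35)}
σ[sid > sid2]: keep tuples satisfying sid > sid2 → {(Quin, 29, 14), (Quin, 38, 14), (Quin, 38, 29), (Zed, 21, 15), (Zed, 34, 15), (Zed, 34, 21), (Zed, 35, 15), (Zed, 35, 21), (Zed, 35, 34)}
π_{sname, sid2} gives {(Quin, 14), (Quin, 29), (Zed, 15), (Zed, 21), (Zed, 34)} (4 duplicate(s) eliminated).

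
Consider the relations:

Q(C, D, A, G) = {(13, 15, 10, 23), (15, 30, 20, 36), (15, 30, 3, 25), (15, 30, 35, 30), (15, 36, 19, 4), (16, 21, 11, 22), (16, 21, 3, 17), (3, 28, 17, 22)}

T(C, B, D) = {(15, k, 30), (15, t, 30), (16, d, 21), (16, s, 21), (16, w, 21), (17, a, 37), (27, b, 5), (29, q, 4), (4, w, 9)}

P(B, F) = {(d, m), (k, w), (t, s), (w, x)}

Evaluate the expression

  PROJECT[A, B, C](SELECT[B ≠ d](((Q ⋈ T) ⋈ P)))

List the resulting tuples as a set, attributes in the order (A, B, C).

Q ⋈ T (natural join on C, D): {(15, 30, 20, 36, k), (15, 30, 20, 36, t), (15, 30, 3, 25, k), (15, 30, 3, 25, t), (15, 30, 35, 30, k), (15, 30, 35, 30, t), (16, 21, 11, 22, d), (16, 21, 11, 22, s), (16, 21, 11, 22, w), (16, 21, 3, 17, d), (16, 21, 3, 17, s), (16, 21, 3, 17, w)}
(Q ⋈ T) ⋈ P (natural join on B): {(15, 30, 20, 36, k, w), (15, 30, 20, 36, t, s), (15, 30, 3, 25, k, w), (15, 30, 3, 25, t, s), (15, 30, 35, 30, k, w), (15, 30, 35, 30, t, s), (16, 21, 11, 22, d, m), (16, 21, 11, 22, w, x), (16, 21, 3, 17, d, m), (16, 21, 3, 17, w, x)}
Filtering on B ≠ d leaves {(15, 30, 20, 36, k, w), (15, 30, 20, 36, t, s), (15, 30, 3, 25, k, w), (15, 30, 3, 25, t, s), (15, 30, 35, 30, k, w), (15, 30, 35, 30, t, s), (16, 21, 11, 22, w, x), (16, 21, 3, 17, w, x)}.
Projecting to A, B, C: {(11, w, 16), (20, k, 15), (20, t, 15), (3, k, 15), (3, t, 15), (3, w, 16), (35, k, 15), (35, t, 15)}

{(11, w, 16), (20, k, 15), (20, t, 15), (3, k, 15), (3, t, 15), (3, w, 16), (35, k, 15), (35, t, 15)}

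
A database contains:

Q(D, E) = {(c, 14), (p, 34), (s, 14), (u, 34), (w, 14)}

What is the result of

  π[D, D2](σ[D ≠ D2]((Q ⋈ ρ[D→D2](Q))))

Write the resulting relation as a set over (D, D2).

{(c, s), (c, w), (p, u), (s, c), (s, w), (u, p), (w, c), (w, s)}

ρ[D→D2]: schema becomes (D2, E); tuples unchanged.
Natural join on E: {(c, 14, c), (c, 14, s), (c, 14, w), (p, 34, p), (p, 34, u), (s, 14, c), (s, 14, s), (s, 14, w), (u, 34, p), (u, 34, u), (w, 14, c), (w, 14, s), (w, 14, w)}
Apply σ_{D ≠ D2}; surviving tuples: {(c, 14, s), (c, 14, w), (p, 34, u), (s, 14, c), (s, 14, w), (u, 34, p), (w, 14, c), (w, 14, s)}
π_{D, D2} gives {(c, s), (c, w), (p, u), (s, c), (s, w), (u, p), (w, c), (w, s)}.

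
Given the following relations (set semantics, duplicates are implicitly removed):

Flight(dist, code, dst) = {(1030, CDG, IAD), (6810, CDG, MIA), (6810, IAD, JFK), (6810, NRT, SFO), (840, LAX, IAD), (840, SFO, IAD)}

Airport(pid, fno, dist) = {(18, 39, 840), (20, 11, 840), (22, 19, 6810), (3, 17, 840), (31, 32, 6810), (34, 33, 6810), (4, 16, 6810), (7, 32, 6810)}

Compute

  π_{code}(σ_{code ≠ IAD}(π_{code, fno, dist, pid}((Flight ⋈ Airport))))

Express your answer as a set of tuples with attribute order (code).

{CDG, LAX, NRT, SFO}

Joining Flight and Airport on dist yields {(6810, CDG, MIA, 22, 19), (6810, CDG, MIA, 31, 32), (6810, CDG, MIA, 34, 33), (6810, CDG, MIA, 4, 16), (6810, CDG, MIA, 7, 32), (6810, IAD, JFK, 22, 19), (6810, IAD, JFK, 31, 32), (6810, IAD, JFK, 34, 33), (6810, IAD, JFK, 4, 16), (6810, IAD, JFK, 7, 32), (6810, NRT, SFO, 22, 19), (6810, NRT, SFO, 31, 32), (6810, NRT, SFO, 34, 33), (6810, NRT, SFO, 4, 16), (6810, NRT, SFO, 7, 32), (840, LAX, IAD, 18, 39), (840, LAX, IAD, 20, 11), (840, LAX, IAD, 3, 17), (840, SFO, IAD, 18, 39), (840, SFO, IAD, 20, 11), (840, SFO, IAD, 3, 17)}.
π[code, fno, dist, pid]: project onto (code, fno, dist, pid) → {(CDG, 16, 6810, 4), (CDG, 19, 6810, 22), (CDG, 32, 6810, 31), (CDG, 32, 6810, 7), (CDG, 33, 6810, 34), (IAD, 16, 6810, 4), (IAD, 19, 6810, 22), (IAD, 32, 6810, 31), (IAD, 32, 6810, 7), (IAD, 33, 6810, 34), (LAX, 11, 840, 20), (LAX, 17, 840, 3), (LAX, 39, 840, 18), (NRT, 16, 6810, 4), (NRT, 19, 6810, 22), (NRT, 32, 6810, 31), (NRT, 32, 6810, 7), (NRT, 33, 6810, 34), (SFO, 11, 840, 20), (SFO, 17, 840, 3), (SFO, 39, 840, 18)}
Apply σ_{code ≠ IAD}; surviving tuples: {(CDG, 16, 6810, 4), (CDG, 19, 6810, 22), (CDG, 32, 6810, 31), (CDG, 32, 6810, 7), (CDG, 33, 6810, 34), (LAX, 11, 840, 20), (LAX, 17, 840, 3), (LAX, 39, 840, 18), (NRT, 16, 6810, 4), (NRT, 19, 6810, 22), (NRT, 32, 6810, 31), (NRT, 32, 6810, 7), (NRT, 33, 6810, 34), (SFO, 11, 840, 20), (SFO, 17, 840, 3), (SFO, 39, 840, 18)}
π[code]: project onto (code) (12 duplicate(s) eliminated) → {CDG, LAX, NRT, SFO}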